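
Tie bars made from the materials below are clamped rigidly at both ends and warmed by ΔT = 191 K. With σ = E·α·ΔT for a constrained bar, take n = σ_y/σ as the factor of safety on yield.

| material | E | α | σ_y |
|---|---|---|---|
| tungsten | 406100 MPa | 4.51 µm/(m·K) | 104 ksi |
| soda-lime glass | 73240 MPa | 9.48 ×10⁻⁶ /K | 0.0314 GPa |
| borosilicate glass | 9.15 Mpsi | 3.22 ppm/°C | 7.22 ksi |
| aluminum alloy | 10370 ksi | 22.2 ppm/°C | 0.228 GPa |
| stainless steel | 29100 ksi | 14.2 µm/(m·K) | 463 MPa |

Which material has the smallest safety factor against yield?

soda-lime glass

With everything in SI (GPa, ×10⁻⁶/K, MPa):
  tungsten: E = 406.1, α = 4.51, σ_y = 717.1 → σ = 350 MPa, n = 2.05
  soda-lime glass: E = 73.24, α = 9.48, σ_y = 31.40 → σ = 133 MPa, n = 0.237
  borosilicate glass: E = 63.09, α = 3.22, σ_y = 49.78 → σ = 38.8 MPa, n = 1.28
  aluminum alloy: E = 71.50, α = 22.2, σ_y = 228.0 → σ = 303 MPa, n = 0.752
  stainless steel: E = 200.6, α = 14.2, σ_y = 463.0 → σ = 544 MPa, n = 0.851
Soda-lime glass has the lowest safety factor, n = 0.237.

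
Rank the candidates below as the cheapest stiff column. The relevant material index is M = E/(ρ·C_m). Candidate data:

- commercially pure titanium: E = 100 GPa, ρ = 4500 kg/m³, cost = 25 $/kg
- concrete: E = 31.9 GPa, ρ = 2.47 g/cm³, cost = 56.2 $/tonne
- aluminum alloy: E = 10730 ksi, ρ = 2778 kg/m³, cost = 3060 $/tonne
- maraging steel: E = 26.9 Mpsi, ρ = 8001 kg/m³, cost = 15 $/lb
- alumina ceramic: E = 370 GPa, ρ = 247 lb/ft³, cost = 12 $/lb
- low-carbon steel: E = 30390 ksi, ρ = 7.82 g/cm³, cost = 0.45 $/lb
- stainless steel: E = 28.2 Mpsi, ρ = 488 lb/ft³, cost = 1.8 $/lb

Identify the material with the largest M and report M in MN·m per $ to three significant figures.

concrete, M = 230 MN·m per $

After converting to SI:
  commercially pure titanium: E = 100.0 GPa, ρ = 4500 kg/m³, cost = 25.00 $/kg
  concrete: E = 31.90 GPa, ρ = 2470 kg/m³, cost = 0.05620 $/kg
  aluminum alloy: E = 73.98 GPa, ρ = 2778 kg/m³, cost = 3.060 $/kg
  maraging steel: E = 185.5 GPa, ρ = 8001 kg/m³, cost = 33.07 $/kg
  alumina ceramic: E = 370.0 GPa, ρ = 3957 kg/m³, cost = 26.46 $/kg
  low-carbon steel: E = 209.5 GPa, ρ = 7820 kg/m³, cost = 0.9921 $/kg
  stainless steel: E = 194.4 GPa, ρ = 7817 kg/m³, cost = 3.968 $/kg
  concrete: M = 230 MN·m per $
  low-carbon steel: M = 27.0 MN·m per $
  aluminum alloy: M = 8.70 MN·m per $
  stainless steel: M = 6.27 MN·m per $
  alumina ceramic: M = 3.53 MN·m per $
  commercially pure titanium: M = 0.889 MN·m per $
  maraging steel: M = 0.701 MN·m per $
Concrete ranks first.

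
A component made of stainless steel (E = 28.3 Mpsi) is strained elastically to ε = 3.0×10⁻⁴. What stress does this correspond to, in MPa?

E = 28.3 Mpsi = 195.1 GPa.
σ = E·ε = 195100 MPa × 3.0×10⁻⁴ = 58.5 MPa.

58.5 MPa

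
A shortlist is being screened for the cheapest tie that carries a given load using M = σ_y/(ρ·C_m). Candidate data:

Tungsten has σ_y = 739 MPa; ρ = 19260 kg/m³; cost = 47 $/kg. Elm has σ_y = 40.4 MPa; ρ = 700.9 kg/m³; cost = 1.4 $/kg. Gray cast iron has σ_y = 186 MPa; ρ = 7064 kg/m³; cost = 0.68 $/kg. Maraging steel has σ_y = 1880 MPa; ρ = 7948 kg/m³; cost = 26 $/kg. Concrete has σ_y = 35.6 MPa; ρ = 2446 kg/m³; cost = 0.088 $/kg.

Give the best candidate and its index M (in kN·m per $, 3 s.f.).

concrete, M = 165 kN·m per $

Per-candidate index values:
  concrete: M = 165 kN·m per $
  elm: M = 41.2 kN·m per $
  gray cast iron: M = 38.7 kN·m per $
  maraging steel: M = 9.10 kN·m per $
  tungsten: M = 0.816 kN·m per $
Concrete has the largest M.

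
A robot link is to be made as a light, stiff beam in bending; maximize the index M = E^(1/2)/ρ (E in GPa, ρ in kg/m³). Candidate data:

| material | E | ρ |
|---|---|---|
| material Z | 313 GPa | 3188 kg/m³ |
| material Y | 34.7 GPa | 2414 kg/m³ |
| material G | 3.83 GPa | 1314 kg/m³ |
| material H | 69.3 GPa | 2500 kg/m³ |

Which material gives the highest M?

Evaluate M for each candidate:
  material Z: M = 5.55×10⁻³
  material H: M = 3.33×10⁻³
  material Y: M = 2.44×10⁻³
  material G: M = 1.49×10⁻³
Material Z ranks first.

material Z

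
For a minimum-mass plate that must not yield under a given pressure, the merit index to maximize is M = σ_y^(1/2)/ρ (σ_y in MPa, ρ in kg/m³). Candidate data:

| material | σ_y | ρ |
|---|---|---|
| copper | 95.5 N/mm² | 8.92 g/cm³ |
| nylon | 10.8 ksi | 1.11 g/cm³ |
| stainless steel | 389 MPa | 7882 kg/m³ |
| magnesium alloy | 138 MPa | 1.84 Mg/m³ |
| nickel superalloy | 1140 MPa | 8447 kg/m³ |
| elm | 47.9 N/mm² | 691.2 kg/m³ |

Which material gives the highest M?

elm

In SI units:
  copper: σ_y = 95.50 MPa, ρ = 8920 kg/m³
  nylon: σ_y = 74.46 MPa, ρ = 1110 kg/m³
  stainless steel: σ_y = 389.0 MPa, ρ = 7882 kg/m³
  magnesium alloy: σ_y = 138.0 MPa, ρ = 1840 kg/m³
  nickel superalloy: σ_y = 1140 MPa, ρ = 8447 kg/m³
  elm: σ_y = 47.90 MPa, ρ = 691.2 kg/m³
  elm: M = 10.0×10⁻³
  nylon: M = 7.77×10⁻³
  magnesium alloy: M = 6.38×10⁻³
  nickel superalloy: M = 4.00×10⁻³
  stainless steel: M = 2.50×10⁻³
  copper: M = 1.10×10⁻³
Elm ranks first.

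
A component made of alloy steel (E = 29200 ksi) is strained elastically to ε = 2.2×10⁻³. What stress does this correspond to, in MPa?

443 MPa

E = 29200 ksi = 201.3 GPa.
σ = E·ε = 201300 MPa × 2.2×10⁻³ = 443 MPa.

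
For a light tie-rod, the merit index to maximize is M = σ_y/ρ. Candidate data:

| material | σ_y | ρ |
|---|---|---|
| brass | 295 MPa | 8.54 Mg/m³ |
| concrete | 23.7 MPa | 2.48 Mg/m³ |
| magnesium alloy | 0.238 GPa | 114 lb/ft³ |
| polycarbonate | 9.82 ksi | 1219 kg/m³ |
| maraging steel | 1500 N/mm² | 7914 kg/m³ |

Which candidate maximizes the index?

Normalizing units and computing the index:
  brass: σ_y = 295.0 MPa, ρ = 8540 kg/m³
  concrete: σ_y = 23.70 MPa, ρ = 2480 kg/m³
  magnesium alloy: σ_y = 238.0 MPa, ρ = 1826 kg/m³
  polycarbonate: σ_y = 67.71 MPa, ρ = 1219 kg/m³
  maraging steel: σ_y = 1500 MPa, ρ = 7914 kg/m³
  maraging steel: M = 190 kN·m/kg
  magnesium alloy: M = 130 kN·m/kg
  polycarbonate: M = 55.5 kN·m/kg
  brass: M = 34.5 kN·m/kg
  concrete: M = 9.56 kN·m/kg
Highest index: maraging steel.

maraging steel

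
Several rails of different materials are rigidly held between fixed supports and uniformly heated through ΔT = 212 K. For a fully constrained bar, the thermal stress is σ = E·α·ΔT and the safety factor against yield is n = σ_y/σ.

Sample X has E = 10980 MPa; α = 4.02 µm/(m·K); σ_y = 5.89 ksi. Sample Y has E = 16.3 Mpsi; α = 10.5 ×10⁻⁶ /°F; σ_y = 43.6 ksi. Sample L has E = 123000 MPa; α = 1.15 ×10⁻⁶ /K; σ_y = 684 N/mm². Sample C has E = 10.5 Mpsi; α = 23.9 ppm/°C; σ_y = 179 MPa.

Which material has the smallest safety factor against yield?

Converting E to GPa, α to ×10⁻⁶/K, σ_y to MPa, then σ and n for each:
  sample X: E = 10.98, α = 4.02, σ_y = 40.61 → σ = 9.36 MPa, n = 4.34
  sample Y: E = 112.4, α = 18.9, σ_y = 300.6 → σ = 450 MPa, n = 0.668
  sample L: E = 123.0, α = 1.15, σ_y = 684.0 → σ = 30.0 MPa, n = 22.8
  sample C: E = 72.39, α = 23.9, σ_y = 179.0 → σ = 367 MPa, n = 0.488
Smallest n: sample C with n = 0.488.

sample C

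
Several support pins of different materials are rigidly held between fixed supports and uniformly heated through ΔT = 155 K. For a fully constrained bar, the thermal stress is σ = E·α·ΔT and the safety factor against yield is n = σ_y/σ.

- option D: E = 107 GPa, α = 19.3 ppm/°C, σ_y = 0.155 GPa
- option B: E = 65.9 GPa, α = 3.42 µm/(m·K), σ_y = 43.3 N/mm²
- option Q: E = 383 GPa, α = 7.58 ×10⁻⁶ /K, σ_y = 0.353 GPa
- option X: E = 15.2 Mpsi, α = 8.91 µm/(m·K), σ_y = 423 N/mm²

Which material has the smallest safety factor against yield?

option D

Converting E to GPa, α to ×10⁻⁶/K, σ_y to MPa, then σ and n for each:
  option D: E = 107.0, α = 19.3, σ_y = 155.0 → σ = 320 MPa, n = 0.484
  option B: E = 65.90, α = 3.42, σ_y = 43.30 → σ = 34.9 MPa, n = 1.24
  option Q: E = 383.0, α = 7.58, σ_y = 353.0 → σ = 450 MPa, n = 0.784
  option X: E = 104.8, α = 8.91, σ_y = 423.0 → σ = 145 MPa, n = 2.92
Smallest n: option D with n = 0.484.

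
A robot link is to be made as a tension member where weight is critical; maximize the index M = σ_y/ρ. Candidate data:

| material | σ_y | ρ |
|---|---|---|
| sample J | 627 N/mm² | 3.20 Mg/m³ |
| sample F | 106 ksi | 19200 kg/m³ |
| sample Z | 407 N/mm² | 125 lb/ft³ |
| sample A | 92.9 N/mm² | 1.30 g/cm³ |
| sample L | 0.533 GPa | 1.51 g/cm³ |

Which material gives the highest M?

After converting to SI:
  sample J: σ_y = 627.0 MPa, ρ = 3200 kg/m³
  sample F: σ_y = 730.8 MPa, ρ = 19200 kg/m³
  sample Z: σ_y = 407.0 MPa, ρ = 2002 kg/m³
  sample A: σ_y = 92.90 MPa, ρ = 1300 kg/m³
  sample L: σ_y = 533.0 MPa, ρ = 1510 kg/m³
  sample L: M = 353 kN·m/kg
  sample Z: M = 203 kN·m/kg
  sample J: M = 196 kN·m/kg
  sample A: M = 71.5 kN·m/kg
  sample F: M = 38.1 kN·m/kg
Sample L has the largest M.

sample L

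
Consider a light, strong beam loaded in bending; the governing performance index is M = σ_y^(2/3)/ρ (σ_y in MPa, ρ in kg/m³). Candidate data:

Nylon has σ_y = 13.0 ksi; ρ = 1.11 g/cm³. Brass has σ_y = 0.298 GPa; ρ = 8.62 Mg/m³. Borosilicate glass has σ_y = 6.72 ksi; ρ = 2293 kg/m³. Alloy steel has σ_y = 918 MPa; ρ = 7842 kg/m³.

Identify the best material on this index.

Convert each candidate to consistent units, then evaluate M:
  nylon: σ_y = 89.63 MPa, ρ = 1110 kg/m³
  brass: σ_y = 298.0 MPa, ρ = 8620 kg/m³
  borosilicate glass: σ_y = 46.33 MPa, ρ = 2293 kg/m³
  alloy steel: σ_y = 918.0 MPa, ρ = 7842 kg/m³
  nylon: M = 18.0×10⁻³
  alloy steel: M = 12.0×10⁻³
  borosilicate glass: M = 5.63×10⁻³
  brass: M = 5.18×10⁻³
Nylon has the largest M.

nylon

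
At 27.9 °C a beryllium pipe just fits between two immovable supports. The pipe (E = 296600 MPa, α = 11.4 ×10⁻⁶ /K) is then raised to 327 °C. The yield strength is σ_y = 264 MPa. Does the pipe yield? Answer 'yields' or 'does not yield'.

yields

E = 296600 MPa = 296.6 GPa.
ΔT = 299.1 K. Constrained thermal stress σ = E·α·ΔT = 296.6×10³ MPa × 11.4×10⁻⁶ × 299.1 = 1010 MPa (compressive).
Compare to σ_y = 264 MPa: σ ≥ σ_y, so it yields.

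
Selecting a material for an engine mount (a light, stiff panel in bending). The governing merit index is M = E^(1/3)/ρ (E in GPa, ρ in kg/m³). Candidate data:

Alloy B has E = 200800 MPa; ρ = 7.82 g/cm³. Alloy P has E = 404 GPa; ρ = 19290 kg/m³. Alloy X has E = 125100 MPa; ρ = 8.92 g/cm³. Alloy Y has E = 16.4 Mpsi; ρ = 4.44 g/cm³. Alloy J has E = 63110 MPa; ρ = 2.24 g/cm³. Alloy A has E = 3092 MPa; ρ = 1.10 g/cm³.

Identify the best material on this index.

alloy J

Convert each candidate to consistent units, then evaluate M:
  alloy B: E = 200.8 GPa, ρ = 7820 kg/m³
  alloy P: E = 404.0 GPa, ρ = 19290 kg/m³
  alloy X: E = 125.1 GPa, ρ = 8920 kg/m³
  alloy Y: E = 113.1 GPa, ρ = 4440 kg/m³
  alloy J: E = 63.11 GPa, ρ = 2240 kg/m³
  alloy A: E = 3.092 GPa, ρ = 1100 kg/m³
  alloy J: M = 1.78×10⁻³
  alloy A: M = 1.32×10⁻³
  alloy Y: M = 1.09×10⁻³
  alloy B: M = 0.749×10⁻³
  alloy X: M = 0.561×10⁻³
  alloy P: M = 0.383×10⁻³
Alloy J has the largest M.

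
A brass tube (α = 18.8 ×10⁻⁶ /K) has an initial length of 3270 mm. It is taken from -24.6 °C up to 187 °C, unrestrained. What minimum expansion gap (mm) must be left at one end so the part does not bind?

13.0 mm

ΔT = 187 − (-24.6) = 211.6 K.
ΔL = α·L₀·ΔT = 18.8×10⁻⁶ × 3270 mm × 211.6 K = 13.0 mm.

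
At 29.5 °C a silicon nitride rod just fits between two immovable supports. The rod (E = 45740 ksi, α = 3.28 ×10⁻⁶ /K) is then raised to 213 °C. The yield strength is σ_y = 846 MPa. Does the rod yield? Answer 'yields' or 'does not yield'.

does not yield

E = 45740 ksi = 315.4 GPa.
ΔT = 183.5 K. Constrained thermal stress σ = E·α·ΔT = 315.4×10³ MPa × 3.28×10⁻⁶ × 183.5 = 190 MPa (compressive).
Compare to σ_y = 846 MPa: σ < σ_y, so it does not yield.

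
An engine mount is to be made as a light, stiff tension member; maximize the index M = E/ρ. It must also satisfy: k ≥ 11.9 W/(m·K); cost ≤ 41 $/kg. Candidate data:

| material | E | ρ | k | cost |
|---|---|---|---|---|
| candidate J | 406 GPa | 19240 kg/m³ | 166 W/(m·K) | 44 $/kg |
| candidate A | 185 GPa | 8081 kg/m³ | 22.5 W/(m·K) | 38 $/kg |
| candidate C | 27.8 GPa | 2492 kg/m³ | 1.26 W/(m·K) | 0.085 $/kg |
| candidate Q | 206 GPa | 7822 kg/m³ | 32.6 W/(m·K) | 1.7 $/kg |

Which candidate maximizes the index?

candidate Q

Screen on constraints: k ≥ 11.9 W/(m·K); cost ≤ 41 $/kg. Survivors: candidate A, candidate Q.
Evaluate M for each candidate:
  candidate Q: M = 26.3 MN·m/kg
  candidate A: M = 22.9 MN·m/kg
Candidate Q ranks first.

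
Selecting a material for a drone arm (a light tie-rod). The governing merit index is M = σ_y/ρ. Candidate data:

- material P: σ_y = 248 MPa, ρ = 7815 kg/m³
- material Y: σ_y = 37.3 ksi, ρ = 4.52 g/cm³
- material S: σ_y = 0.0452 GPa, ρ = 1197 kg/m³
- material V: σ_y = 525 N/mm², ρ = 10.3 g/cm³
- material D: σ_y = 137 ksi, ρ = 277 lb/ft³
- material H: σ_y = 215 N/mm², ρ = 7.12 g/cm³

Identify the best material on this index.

material D

Normalizing units and computing the index:
  material P: σ_y = 248.0 MPa, ρ = 7815 kg/m³
  material Y: σ_y = 257.2 MPa, ρ = 4520 kg/m³
  material S: σ_y = 45.20 MPa, ρ = 1197 kg/m³
  material V: σ_y = 525.0 MPa, ρ = 10300 kg/m³
  material D: σ_y = 944.6 MPa, ρ = 4437 kg/m³
  material H: σ_y = 215.0 MPa, ρ = 7120 kg/m³
  material D: M = 213 kN·m/kg
  material Y: M = 56.9 kN·m/kg
  material V: M = 51.0 kN·m/kg
  material S: M = 37.8 kN·m/kg
  material P: M = 31.7 kN·m/kg
  material H: M = 30.2 kN·m/kg
Material D has the largest M.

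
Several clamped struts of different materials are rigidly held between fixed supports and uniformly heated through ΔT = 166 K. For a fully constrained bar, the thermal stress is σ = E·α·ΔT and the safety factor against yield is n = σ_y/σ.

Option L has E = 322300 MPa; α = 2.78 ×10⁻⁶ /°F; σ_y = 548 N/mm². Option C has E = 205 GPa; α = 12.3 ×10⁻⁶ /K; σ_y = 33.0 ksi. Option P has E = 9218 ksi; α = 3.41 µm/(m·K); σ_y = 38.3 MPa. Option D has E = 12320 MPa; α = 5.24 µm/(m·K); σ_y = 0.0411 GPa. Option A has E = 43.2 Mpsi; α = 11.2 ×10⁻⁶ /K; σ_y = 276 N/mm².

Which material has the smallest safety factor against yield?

In consistent units (E in GPa, α in ×10⁻⁶/K, σ_y in MPa):
  option L: E = 322.3, α = 5.00, σ_y = 548.0 → σ = 268 MPa, n = 2.05
  option C: E = 205.0, α = 12.3, σ_y = 227.5 → σ = 419 MPa, n = 0.544
  option P: E = 63.56, α = 3.41, σ_y = 38.30 → σ = 36.0 MPa, n = 1.06
  option D: E = 12.32, α = 5.24, σ_y = 41.10 → σ = 10.7 MPa, n = 3.84
  option A: E = 297.9, α = 11.2, σ_y = 276.0 → σ = 554 MPa, n = 0.498
The minimum is option A at n = 0.498.

option A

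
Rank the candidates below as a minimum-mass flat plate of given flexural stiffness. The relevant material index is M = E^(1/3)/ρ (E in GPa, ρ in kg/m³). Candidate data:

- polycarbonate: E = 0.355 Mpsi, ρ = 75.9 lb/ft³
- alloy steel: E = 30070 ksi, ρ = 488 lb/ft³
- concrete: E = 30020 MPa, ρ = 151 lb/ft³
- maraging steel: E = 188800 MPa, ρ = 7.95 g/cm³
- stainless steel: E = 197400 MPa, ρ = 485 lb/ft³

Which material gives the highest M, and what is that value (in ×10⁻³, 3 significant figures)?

In SI units:
  polycarbonate: E = 2.448 GPa, ρ = 1216 kg/m³
  alloy steel: E = 207.3 GPa, ρ = 7817 kg/m³
  concrete: E = 30.02 GPa, ρ = 2419 kg/m³
  maraging steel: E = 188.8 GPa, ρ = 7950 kg/m³
  stainless steel: E = 197.4 GPa, ρ = 7769 kg/m³
  concrete: M = 1.28×10⁻³
  polycarbonate: M = 1.11×10⁻³
  alloy steel: M = 0.757×10⁻³
  stainless steel: M = 0.749×10⁻³
  maraging steel: M = 0.722×10⁻³
Highest index: concrete.

concrete, M = 1.28×10⁻³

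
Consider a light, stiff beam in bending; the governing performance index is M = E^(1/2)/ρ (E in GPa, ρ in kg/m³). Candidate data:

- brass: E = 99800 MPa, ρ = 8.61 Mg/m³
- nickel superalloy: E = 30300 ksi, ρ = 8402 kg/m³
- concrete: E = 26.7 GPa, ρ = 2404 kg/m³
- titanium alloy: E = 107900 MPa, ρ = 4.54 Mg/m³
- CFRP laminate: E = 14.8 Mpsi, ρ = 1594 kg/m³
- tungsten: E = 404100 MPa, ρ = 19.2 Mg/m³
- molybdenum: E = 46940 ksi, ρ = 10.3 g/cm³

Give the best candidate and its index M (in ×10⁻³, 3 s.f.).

Putting every candidate on a common basis:
  brass: E = 99.80 GPa, ρ = 8610 kg/m³
  nickel superalloy: E = 208.9 GPa, ρ = 8402 kg/m³
  concrete: E = 26.70 GPa, ρ = 2404 kg/m³
  titanium alloy: E = 107.9 GPa, ρ = 4540 kg/m³
  CFRP laminate: E = 102.0 GPa, ρ = 1594 kg/m³
  tungsten: E = 404.1 GPa, ρ = 19200 kg/m³
  molybdenum: E = 323.6 GPa, ρ = 10300 kg/m³
  CFRP laminate: M = 6.34×10⁻³
  titanium alloy: M = 2.29×10⁻³
  concrete: M = 2.15×10⁻³
  molybdenum: M = 1.75×10⁻³
  nickel superalloy: M = 1.72×10⁻³
  brass: M = 1.16×10⁻³
  tungsten: M = 1.05×10⁻³
The maximum is for CFRP laminate.

CFRP laminate, M = 6.34×10⁻³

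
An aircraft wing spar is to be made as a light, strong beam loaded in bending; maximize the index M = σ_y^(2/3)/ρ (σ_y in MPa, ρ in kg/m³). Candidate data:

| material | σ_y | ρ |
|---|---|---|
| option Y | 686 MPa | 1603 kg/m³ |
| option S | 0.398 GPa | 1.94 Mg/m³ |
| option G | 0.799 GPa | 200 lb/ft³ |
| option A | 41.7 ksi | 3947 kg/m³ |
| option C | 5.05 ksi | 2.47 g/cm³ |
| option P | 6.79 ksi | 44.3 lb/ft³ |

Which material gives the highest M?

In SI units:
  option Y: σ_y = 686.0 MPa, ρ = 1603 kg/m³
  option S: σ_y = 398.0 MPa, ρ = 1940 kg/m³
  option G: σ_y = 799.0 MPa, ρ = 3204 kg/m³
  option A: σ_y = 287.5 MPa, ρ = 3947 kg/m³
  option C: σ_y = 34.82 MPa, ρ = 2470 kg/m³
  option P: σ_y = 46.82 MPa, ρ = 709.6 kg/m³
  option Y: M = 48.5×10⁻³
  option S: M = 27.9×10⁻³
  option G: M = 26.9×10⁻³
  option P: M = 18.3×10⁻³
  option A: M = 11.0×10⁻³
  option C: M = 4.32×10⁻³
The maximum is for option Y.

option Y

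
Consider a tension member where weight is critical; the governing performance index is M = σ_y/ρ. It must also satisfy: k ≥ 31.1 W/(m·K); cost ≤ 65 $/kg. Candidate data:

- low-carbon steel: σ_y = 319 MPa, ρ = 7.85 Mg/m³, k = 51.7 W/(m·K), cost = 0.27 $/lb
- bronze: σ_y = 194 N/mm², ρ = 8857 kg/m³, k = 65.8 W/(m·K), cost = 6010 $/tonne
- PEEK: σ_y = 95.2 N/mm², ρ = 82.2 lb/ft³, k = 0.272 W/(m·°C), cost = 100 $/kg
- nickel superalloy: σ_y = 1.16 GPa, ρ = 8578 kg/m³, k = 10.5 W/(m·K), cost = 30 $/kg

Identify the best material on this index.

low-carbon steel

Screen on constraints: k ≥ 31.1 W/(m·K); cost ≤ 65 $/kg. Survivors: low-carbon steel, bronze.
Convert each candidate to consistent units, then evaluate M:
  low-carbon steel: σ_y = 319.0 MPa, ρ = 7850 kg/m³
  bronze: σ_y = 194.0 MPa, ρ = 8857 kg/m³
  low-carbon steel: M = 40.6 kN·m/kg
  bronze: M = 21.9 kN·m/kg
Low-carbon steel ranks first.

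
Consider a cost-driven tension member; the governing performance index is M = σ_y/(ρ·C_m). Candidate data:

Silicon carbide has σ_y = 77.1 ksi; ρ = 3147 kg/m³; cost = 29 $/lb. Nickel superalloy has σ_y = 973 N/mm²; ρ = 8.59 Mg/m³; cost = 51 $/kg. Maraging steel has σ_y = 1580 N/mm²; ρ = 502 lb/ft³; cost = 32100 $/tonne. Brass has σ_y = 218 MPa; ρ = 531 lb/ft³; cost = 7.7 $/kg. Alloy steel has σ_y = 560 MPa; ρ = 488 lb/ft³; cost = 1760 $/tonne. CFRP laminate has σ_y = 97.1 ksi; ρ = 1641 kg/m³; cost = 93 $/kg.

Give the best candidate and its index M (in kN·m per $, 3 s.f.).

Putting every candidate on a common basis:
  silicon carbide: σ_y = 531.6 MPa, ρ = 3147 kg/m³, cost = 63.93 $/kg
  nickel superalloy: σ_y = 973.0 MPa, ρ = 8590 kg/m³, cost = 51.00 $/kg
  maraging steel: σ_y = 1580 MPa, ρ = 8041 kg/m³, cost = 32.10 $/kg
  brass: σ_y = 218.0 MPa, ρ = 8506 kg/m³, cost = 7.700 $/kg
  alloy steel: σ_y = 560.0 MPa, ρ = 7817 kg/m³, cost = 1.760 $/kg
  CFRP laminate: σ_y = 669.5 MPa, ρ = 1641 kg/m³, cost = 93.00 $/kg
  alloy steel: M = 40.7 kN·m per $
  maraging steel: M = 6.12 kN·m per $
  CFRP laminate: M = 4.39 kN·m per $
  brass: M = 3.33 kN·m per $
  silicon carbide: M = 2.64 kN·m per $
  nickel superalloy: M = 2.22 kN·m per $
The maximum is for alloy steel.

alloy steel, M = 40.7 kN·m per $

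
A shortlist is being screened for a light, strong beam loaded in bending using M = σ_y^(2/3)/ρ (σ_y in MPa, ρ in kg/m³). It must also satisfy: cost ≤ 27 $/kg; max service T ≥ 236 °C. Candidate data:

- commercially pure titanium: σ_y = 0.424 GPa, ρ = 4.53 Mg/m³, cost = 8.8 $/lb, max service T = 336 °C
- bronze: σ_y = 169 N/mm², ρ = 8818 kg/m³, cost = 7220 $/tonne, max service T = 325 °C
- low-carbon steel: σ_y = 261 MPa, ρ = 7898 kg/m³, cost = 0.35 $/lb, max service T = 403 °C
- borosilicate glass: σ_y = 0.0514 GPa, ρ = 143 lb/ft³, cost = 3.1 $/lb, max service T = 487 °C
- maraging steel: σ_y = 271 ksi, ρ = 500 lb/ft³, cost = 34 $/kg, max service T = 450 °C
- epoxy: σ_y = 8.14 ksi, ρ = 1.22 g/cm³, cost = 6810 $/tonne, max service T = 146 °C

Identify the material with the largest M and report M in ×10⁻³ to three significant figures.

commercially pure titanium, M = 12.5×10⁻³

Screen on constraints: cost ≤ 27 $/kg; max service T ≥ 236 °C. Survivors: commercially pure titanium, bronze, low-carbon steel, borosilicate glass.
Normalizing units and computing the index:
  commercially pure titanium: σ_y = 424.0 MPa, ρ = 4530 kg/m³
  bronze: σ_y = 169.0 MPa, ρ = 8818 kg/m³
  low-carbon steel: σ_y = 261.0 MPa, ρ = 7898 kg/m³
  borosilicate glass: σ_y = 51.40 MPa, ρ = 2291 kg/m³
  commercially pure titanium: M = 12.5×10⁻³
  borosilicate glass: M = 6.04×10⁻³
  low-carbon steel: M = 5.17×10⁻³
  bronze: M = 3.47×10⁻³
Highest index: commercially pure titanium.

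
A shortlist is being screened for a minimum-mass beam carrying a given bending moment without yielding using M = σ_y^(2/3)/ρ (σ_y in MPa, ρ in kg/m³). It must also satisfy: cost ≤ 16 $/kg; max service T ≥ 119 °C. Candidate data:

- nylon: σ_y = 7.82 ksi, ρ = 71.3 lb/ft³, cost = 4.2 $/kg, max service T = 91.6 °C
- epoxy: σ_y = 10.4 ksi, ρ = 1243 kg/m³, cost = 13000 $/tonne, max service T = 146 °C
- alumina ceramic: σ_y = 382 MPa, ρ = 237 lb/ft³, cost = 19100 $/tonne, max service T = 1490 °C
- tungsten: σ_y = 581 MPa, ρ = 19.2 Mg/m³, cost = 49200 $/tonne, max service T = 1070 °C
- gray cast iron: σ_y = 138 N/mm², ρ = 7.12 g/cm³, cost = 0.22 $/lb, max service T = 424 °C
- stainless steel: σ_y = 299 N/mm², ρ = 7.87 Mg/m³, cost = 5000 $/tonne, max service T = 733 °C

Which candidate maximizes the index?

Screen on constraints: cost ≤ 16 $/kg; max service T ≥ 119 °C. Survivors: epoxy, gray cast iron, stainless steel.
Normalizing units and computing the index:
  epoxy: σ_y = 71.71 MPa, ρ = 1243 kg/m³
  gray cast iron: σ_y = 138.0 MPa, ρ = 7120 kg/m³
  stainless steel: σ_y = 299.0 MPa, ρ = 7870 kg/m³
  epoxy: M = 13.9×10⁻³
  stainless steel: M = 5.68×10⁻³
  gray cast iron: M = 3.75×10⁻³
Epoxy ranks first.

epoxy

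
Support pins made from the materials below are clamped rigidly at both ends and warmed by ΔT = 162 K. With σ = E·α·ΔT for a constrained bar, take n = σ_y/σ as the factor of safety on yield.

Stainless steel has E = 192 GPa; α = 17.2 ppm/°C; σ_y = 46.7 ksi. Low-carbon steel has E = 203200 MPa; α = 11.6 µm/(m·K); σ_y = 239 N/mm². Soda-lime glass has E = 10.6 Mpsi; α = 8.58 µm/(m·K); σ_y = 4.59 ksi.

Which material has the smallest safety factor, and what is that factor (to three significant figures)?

With everything in SI (GPa, ×10⁻⁶/K, MPa):
  stainless steel: E = 192.0, α = 17.2, σ_y = 322.0 → σ = 535 MPa, n = 0.602
  low-carbon steel: E = 203.2, α = 11.6, σ_y = 239.0 → σ = 382 MPa, n = 0.626
  soda-lime glass: E = 73.08, α = 8.58, σ_y = 31.65 → σ = 102 MPa, n = 0.312
Smallest n: soda-lime glass with n = 0.312.

soda-lime glass, n = 0.312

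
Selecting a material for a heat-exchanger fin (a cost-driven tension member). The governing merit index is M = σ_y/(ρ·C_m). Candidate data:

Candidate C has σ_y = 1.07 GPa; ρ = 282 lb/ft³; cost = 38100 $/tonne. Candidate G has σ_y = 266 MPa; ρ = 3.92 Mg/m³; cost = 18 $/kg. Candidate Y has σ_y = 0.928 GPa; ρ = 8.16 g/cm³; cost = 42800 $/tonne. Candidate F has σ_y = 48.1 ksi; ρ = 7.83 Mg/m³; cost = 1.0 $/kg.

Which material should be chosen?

After converting to SI:
  candidate C: σ_y = 1070 MPa, ρ = 4517 kg/m³, cost = 38.10 $/kg
  candidate G: σ_y = 266.0 MPa, ρ = 3920 kg/m³, cost = 18.00 $/kg
  candidate Y: σ_y = 928.0 MPa, ρ = 8160 kg/m³, cost = 42.80 $/kg
  candidate F: σ_y = 331.6 MPa, ρ = 7830 kg/m³, cost = 1.000 $/kg
  candidate F: M = 42.4 kN·m per $
  candidate C: M = 6.22 kN·m per $
  candidate G: M = 3.77 kN·m per $
  candidate Y: M = 2.66 kN·m per $
Candidate F ranks first.

candidate F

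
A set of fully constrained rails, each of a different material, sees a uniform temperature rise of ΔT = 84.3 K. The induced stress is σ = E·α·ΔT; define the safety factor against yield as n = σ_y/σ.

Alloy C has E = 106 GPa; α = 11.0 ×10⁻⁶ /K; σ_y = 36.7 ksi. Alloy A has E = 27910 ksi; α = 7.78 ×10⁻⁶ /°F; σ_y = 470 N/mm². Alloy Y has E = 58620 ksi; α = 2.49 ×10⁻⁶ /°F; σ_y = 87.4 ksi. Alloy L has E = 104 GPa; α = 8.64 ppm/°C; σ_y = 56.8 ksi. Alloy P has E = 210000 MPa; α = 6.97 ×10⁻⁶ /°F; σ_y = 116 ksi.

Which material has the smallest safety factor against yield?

alloy A

With everything in SI (GPa, ×10⁻⁶/K, MPa):
  alloy C: E = 106.0, α = 11.0, σ_y = 253.0 → σ = 98.3 MPa, n = 2.57
  alloy A: E = 192.4, α = 14.0, σ_y = 470.0 → σ = 227 MPa, n = 2.07
  alloy Y: E = 404.2, α = 4.48, σ_y = 602.6 → σ = 153 MPa, n = 3.95
  alloy L: E = 104.0, α = 8.64, σ_y = 391.6 → σ = 75.7 MPa, n = 5.17
  alloy P: E = 210.0, α = 12.5, σ_y = 799.8 → σ = 222 MPa, n = 3.60
The minimum is alloy A at n = 2.07.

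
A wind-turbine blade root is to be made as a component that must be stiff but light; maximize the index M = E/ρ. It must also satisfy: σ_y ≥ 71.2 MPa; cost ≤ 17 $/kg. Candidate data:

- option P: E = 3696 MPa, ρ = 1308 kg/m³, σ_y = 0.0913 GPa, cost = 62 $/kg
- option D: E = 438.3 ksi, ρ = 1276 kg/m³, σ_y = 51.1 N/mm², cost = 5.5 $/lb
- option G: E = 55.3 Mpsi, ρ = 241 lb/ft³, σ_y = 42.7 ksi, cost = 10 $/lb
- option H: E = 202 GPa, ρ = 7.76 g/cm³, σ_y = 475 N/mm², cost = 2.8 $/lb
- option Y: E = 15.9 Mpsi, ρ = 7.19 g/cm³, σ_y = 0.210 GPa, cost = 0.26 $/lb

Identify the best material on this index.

option H

Screen on constraints: σ_y ≥ 71.2 MPa; cost ≤ 17 $/kg. Survivors: option H, option Y.
Putting every candidate on a common basis:
  option H: E = 202.0 GPa, ρ = 7760 kg/m³
  option Y: E = 109.6 GPa, ρ = 7190 kg/m³
  option H: M = 26.0 MN·m/kg
  option Y: M = 15.2 MN·m/kg
Option H ranks first.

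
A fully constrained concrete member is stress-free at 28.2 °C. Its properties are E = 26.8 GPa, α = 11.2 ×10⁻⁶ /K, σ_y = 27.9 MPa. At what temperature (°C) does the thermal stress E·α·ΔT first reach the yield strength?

E·α·ΔT = 27.90 MPa ⇒ ΔT = 27.90 / (26.80×10³ × 11.2×10⁻⁶) = 92.95 K.
T = 28.2 + 92.95 = 121.2 °C.

121 °C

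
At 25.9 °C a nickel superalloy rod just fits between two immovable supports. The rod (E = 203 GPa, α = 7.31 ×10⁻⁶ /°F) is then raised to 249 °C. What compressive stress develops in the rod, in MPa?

596 MPa

α = 7.31×10⁻⁶/°F × 9/5 = 13.2×10⁻⁶/K.
ΔT = 223.1 K. Constrained thermal stress σ = E·α·ΔT = 203.0×10³ MPa × 13.2×10⁻⁶ × 223.1 = 596 MPa (compressive).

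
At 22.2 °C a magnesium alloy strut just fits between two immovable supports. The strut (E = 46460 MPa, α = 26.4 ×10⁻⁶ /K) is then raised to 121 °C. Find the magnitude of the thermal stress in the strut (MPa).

E = 46460 MPa = 46.46 GPa.
ΔT = 98.80 K. Constrained thermal stress σ = E·α·ΔT = 46.46×10³ MPa × 26.4×10⁻⁶ × 98.80 = 121 MPa (compressive).

121 MPa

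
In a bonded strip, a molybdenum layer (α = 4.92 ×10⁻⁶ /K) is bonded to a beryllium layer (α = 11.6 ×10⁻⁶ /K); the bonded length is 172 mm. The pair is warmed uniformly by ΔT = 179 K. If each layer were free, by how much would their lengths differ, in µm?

206 µm

Δα = |4.92 − 11.6|×10⁻⁶/K = 6.68×10⁻⁶/K.
ΔL_mismatch = Δα·L·ΔT = 6.68×10⁻⁶ × 172.0 mm × 179.0 K = 206 µm.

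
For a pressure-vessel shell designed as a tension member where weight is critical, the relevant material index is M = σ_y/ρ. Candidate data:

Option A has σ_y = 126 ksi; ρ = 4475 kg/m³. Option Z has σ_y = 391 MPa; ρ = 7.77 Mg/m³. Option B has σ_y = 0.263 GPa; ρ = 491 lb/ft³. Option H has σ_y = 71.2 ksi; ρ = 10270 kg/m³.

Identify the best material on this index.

Normalizing units and computing the index:
  option A: σ_y = 868.7 MPa, ρ = 4475 kg/m³
  option Z: σ_y = 391.0 MPa, ρ = 7770 kg/m³
  option B: σ_y = 263.0 MPa, ρ = 7865 kg/m³
  option H: σ_y = 490.9 MPa, ρ = 10270 kg/m³
  option A: M = 194 kN·m/kg
  option Z: M = 50.3 kN·m/kg
  option H: M = 47.8 kN·m/kg
  option B: M = 33.4 kN·m/kg
Option A has the largest M.

option A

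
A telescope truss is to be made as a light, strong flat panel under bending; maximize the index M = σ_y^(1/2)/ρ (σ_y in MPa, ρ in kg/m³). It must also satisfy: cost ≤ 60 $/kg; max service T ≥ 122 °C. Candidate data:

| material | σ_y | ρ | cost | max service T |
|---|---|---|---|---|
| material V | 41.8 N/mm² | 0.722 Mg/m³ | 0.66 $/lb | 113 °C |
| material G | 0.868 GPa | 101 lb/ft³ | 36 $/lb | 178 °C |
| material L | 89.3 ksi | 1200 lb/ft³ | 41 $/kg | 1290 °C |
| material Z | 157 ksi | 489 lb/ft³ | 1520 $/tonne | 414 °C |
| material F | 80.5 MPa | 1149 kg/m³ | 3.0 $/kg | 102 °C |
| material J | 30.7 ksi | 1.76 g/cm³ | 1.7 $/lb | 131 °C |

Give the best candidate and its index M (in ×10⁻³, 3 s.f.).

material J, M = 8.27×10⁻³

Screen on constraints: cost ≤ 60 $/kg; max service T ≥ 122 °C. Survivors: material L, material Z, material J.
Normalizing units and computing the index:
  material L: σ_y = 615.7 MPa, ρ = 19220 kg/m³
  material Z: σ_y = 1082 MPa, ρ = 7833 kg/m³
  material J: σ_y = 211.7 MPa, ρ = 1760 kg/m³
  material J: M = 8.27×10⁻³
  material Z: M = 4.20×10⁻³
  material L: M = 1.29×10⁻³
Material J ranks first.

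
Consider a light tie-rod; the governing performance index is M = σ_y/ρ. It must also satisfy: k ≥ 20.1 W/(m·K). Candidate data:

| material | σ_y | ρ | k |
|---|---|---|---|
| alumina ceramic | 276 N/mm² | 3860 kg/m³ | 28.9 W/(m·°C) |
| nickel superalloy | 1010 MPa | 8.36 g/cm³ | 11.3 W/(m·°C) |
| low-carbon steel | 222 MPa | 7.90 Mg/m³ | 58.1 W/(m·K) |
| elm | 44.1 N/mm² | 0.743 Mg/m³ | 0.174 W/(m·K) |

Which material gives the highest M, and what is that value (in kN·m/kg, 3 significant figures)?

Screen on constraints: k ≥ 20.1 W/(m·K). Survivors: alumina ceramic, low-carbon steel.
After converting to SI:
  alumina ceramic: σ_y = 276.0 MPa, ρ = 3860 kg/m³
  low-carbon steel: σ_y = 222.0 MPa, ρ = 7900 kg/m³
  alumina ceramic: M = 71.5 kN·m/kg
  low-carbon steel: M = 28.1 kN·m/kg
Alumina ceramic has the largest M.

alumina ceramic, M = 71.5 kN·m/kg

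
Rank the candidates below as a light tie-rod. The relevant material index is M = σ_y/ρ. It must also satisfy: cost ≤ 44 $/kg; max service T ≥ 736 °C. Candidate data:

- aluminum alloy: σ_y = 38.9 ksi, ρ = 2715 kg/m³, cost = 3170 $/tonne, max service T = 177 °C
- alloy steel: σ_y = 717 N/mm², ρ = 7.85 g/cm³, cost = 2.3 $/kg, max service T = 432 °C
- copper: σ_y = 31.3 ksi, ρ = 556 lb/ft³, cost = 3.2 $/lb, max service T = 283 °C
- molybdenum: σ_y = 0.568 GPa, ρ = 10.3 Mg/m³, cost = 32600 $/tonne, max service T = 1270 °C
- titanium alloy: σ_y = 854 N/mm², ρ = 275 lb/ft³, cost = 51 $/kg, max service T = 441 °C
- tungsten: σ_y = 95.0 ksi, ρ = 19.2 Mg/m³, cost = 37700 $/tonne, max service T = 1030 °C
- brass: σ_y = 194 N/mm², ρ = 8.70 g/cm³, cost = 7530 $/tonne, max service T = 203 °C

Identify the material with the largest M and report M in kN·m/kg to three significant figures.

Screen on constraints: cost ≤ 44 $/kg; max service T ≥ 736 °C. Survivors: molybdenum, tungsten.
Normalizing units and computing the index:
  molybdenum: σ_y = 568.0 MPa, ρ = 10300 kg/m³
  tungsten: σ_y = 655.0 MPa, ρ = 19200 kg/m³
  molybdenum: M = 55.1 kN·m/kg
  tungsten: M = 34.1 kN·m/kg
Molybdenum has the largest M.

molybdenum, M = 55.1 kN·m/kg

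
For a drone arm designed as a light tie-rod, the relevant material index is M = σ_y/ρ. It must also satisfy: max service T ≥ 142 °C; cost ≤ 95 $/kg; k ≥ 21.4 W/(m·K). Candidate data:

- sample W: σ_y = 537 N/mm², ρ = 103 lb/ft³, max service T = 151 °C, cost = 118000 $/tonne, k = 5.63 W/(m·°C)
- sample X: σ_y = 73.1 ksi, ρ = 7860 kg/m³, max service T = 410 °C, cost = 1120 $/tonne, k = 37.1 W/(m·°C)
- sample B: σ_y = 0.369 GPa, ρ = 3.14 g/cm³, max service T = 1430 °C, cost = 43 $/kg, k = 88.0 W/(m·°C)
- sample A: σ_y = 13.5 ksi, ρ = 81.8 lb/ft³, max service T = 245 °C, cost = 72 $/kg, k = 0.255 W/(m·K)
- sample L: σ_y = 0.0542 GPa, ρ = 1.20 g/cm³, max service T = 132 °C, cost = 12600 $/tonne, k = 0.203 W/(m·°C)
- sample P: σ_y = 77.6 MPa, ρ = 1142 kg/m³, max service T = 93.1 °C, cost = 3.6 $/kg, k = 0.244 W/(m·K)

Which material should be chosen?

sample B

Screen on constraints: max service T ≥ 142 °C; cost ≤ 95 $/kg; k ≥ 21.4 W/(m·K). Survivors: sample X, sample B.
After converting to SI:
  sample X: σ_y = 504.0 MPa, ρ = 7860 kg/m³
  sample B: σ_y = 369.0 MPa, ρ = 3140 kg/m³
  sample B: M = 118 kN·m/kg
  sample X: M = 64.1 kN·m/kg
Highest index: sample B.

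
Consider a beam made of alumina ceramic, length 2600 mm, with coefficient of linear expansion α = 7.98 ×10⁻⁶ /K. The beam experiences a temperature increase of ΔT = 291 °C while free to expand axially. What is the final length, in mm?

2606.0 mm

ΔL = α·L₀·ΔT = 7.98×10⁻⁶ × 2600 mm × 291.0 K = 6.04 mm.
L = L₀ + ΔL = 2600 + 6.04 = 2606.0 mm.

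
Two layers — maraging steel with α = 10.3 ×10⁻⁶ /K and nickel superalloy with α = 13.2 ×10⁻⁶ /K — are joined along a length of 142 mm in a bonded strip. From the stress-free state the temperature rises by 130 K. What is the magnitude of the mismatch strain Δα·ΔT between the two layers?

Δα = |10.3 − 13.2|×10⁻⁶/K = 2.90×10⁻⁶/K.
Mismatch strain = Δα·ΔT = 2.90×10⁻⁶ × 130.0 = 3.77×10⁻⁴.

3.77×10⁻⁴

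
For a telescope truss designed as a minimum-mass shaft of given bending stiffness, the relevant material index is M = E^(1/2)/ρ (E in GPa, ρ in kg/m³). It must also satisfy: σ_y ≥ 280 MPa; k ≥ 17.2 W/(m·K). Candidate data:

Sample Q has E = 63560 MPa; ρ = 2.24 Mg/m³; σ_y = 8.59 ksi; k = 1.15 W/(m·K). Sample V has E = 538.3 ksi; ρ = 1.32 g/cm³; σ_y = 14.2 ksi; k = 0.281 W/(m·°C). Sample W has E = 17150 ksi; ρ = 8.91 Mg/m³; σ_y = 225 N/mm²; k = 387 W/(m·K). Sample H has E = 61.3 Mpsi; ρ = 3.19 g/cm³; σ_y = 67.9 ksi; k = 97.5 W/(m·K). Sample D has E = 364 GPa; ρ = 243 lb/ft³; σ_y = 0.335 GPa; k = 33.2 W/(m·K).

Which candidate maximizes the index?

sample H

Screen on constraints: σ_y ≥ 280 MPa; k ≥ 17.2 W/(m·K). Survivors: sample H, sample D.
In SI units:
  sample H: E = 422.6 GPa, ρ = 3190 kg/m³
  sample D: E = 364.0 GPa, ρ = 3892 kg/m³
  sample H: M = 6.44×10⁻³
  sample D: M = 4.90×10⁻³
The maximum is for sample H.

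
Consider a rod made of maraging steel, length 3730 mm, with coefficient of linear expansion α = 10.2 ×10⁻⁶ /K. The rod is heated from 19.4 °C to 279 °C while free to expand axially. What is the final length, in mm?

3739.9 mm

ΔT = 279 − 19.4 = 259.6 K.
ΔL = α·L₀·ΔT = 10.2×10⁻⁶ × 3730 mm × 259.6 K = 9.88 mm.
L = L₀ + ΔL = 3730 + 9.88 = 3739.9 mm.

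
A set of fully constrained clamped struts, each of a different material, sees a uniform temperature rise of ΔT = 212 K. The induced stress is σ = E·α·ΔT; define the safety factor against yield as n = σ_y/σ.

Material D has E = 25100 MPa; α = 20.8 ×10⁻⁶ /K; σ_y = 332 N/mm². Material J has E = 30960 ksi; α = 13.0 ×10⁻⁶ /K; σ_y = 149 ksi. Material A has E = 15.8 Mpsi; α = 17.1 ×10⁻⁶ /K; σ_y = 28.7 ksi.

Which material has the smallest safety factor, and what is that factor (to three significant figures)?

Per material, after unit conversion:
  material D: E = 25.10, α = 20.8, σ_y = 332.0 → σ = 111 MPa, n = 3.00
  material J: E = 213.5, α = 13.0, σ_y = 1027 → σ = 588 MPa, n = 1.75
  material A: E = 108.9, α = 17.1, σ_y = 197.9 → σ = 395 MPa, n = 0.501
The minimum is material A at n = 0.501.

material A, n = 0.501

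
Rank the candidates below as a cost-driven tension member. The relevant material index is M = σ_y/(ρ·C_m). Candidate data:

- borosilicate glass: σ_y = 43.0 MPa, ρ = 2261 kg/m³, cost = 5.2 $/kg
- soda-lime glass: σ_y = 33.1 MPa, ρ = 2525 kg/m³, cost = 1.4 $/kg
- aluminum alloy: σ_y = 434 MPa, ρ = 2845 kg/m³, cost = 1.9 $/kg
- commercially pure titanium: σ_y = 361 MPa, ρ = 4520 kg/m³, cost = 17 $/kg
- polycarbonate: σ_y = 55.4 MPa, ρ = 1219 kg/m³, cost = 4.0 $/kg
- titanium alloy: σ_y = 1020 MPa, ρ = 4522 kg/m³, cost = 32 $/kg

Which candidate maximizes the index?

Computing M directly (units already consistent):
  aluminum alloy: M = 80.3 kN·m per $
  polycarbonate: M = 11.4 kN·m per $
  soda-lime glass: M = 9.36 kN·m per $
  titanium alloy: M = 7.05 kN·m per $
  commercially pure titanium: M = 4.70 kN·m per $
  borosilicate glass: M = 3.66 kN·m per $
Highest index: aluminum alloy.

aluminum alloy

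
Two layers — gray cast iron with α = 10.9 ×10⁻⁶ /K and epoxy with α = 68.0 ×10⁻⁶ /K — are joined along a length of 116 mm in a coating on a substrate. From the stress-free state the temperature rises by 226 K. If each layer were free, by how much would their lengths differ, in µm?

Δα = |10.9 − 68.0|×10⁻⁶/K = 57.1×10⁻⁶/K.
ΔL_mismatch = Δα·L·ΔT = 57.1×10⁻⁶ × 116.0 mm × 226.0 K = 1500 µm.

1500 µm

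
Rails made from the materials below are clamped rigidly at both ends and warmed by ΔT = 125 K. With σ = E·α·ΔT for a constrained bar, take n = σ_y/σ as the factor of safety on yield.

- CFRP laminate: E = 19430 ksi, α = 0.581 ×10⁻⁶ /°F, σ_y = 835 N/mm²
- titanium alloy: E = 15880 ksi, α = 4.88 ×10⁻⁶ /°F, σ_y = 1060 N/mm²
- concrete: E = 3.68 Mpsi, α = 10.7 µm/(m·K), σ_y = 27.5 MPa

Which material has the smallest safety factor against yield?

concrete

In consistent units (E in GPa, α in ×10⁻⁶/K, σ_y in MPa):
  CFRP laminate: E = 134.0, α = 1.05, σ_y = 835.0 → σ = 17.5 MPa, n = 47.7
  titanium alloy: E = 109.5, α = 8.78, σ_y = 1060 → σ = 120 MPa, n = 8.82
  concrete: E = 25.37, α = 10.7, σ_y = 27.50 → σ = 33.9 MPa, n = 0.810
Smallest n: concrete with n = 0.810.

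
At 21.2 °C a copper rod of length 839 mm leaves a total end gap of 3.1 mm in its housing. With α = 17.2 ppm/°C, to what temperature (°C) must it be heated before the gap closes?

236 °C

α·L₀·ΔT = 3.1 mm ⇒ ΔT = 3.1 / (17.2×10⁻⁶ × 839.0) = 214.8 K.
T = 21.2 + 214.8 = 236.0 °C.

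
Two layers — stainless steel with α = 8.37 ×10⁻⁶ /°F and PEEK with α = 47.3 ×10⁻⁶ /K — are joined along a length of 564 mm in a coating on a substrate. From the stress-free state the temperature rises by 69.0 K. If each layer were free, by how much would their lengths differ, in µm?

stainless steel: α = 8.37×10⁻⁶/°F × 9/5 = 15.1×10⁻⁶/K.
Δα = |15.1 − 47.3|×10⁻⁶/K = 32.2×10⁻⁶/K.
ΔL_mismatch = Δα·L·ΔT = 32.2×10⁻⁶ × 564.0 mm × 69.0 K = 1250 µm.

1250 µm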